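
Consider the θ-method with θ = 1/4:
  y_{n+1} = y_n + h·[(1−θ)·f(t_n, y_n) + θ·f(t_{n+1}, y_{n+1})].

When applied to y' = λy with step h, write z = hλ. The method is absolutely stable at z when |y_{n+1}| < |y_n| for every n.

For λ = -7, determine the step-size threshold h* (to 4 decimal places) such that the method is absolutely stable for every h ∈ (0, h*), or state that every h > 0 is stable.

(-4.0000,0); λ=-7 ⇒ h* = (4)/7 = 0.5714.

On y'=λy, z=hλ:
  y_{n+1} = y_n + z·[3/4·y_n + 1/4·y_{n+1}] ⇒ (1 − 1/4z)y_{n+1} = (1 + 3/4z)y_n
  R(z) = (1 + 3/4z)/(1 − 1/4z).

Boundary: |R(x)|=1, x<0.
x=-1.46: |R|=0.0696
R=−1: 1+3/4x = −1+1/4x ⇒ -1/2x=2 ⇒ x=2/(-1/2)=-4.0000
Confirm numerically:
  x=-3.325: |R|=0.81570 <1
  x=-3.319: |R|=0.81391 <1
  x=-2.559: |R|=0.56060 <1
  x=-1.716: |R|=0.20084 <1
  x=-4.224: |R|=1.05447 >1
  x=-4.055: |R|=1.01366 >1
  x=-4.043: |R|=1.01069 >1
Stable set (-4.0000, 0).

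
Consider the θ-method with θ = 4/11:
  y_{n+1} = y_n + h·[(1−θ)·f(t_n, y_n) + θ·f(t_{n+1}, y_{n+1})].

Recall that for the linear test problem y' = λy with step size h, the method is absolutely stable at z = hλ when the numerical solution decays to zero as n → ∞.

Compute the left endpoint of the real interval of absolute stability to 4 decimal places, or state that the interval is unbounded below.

On y'=λy, z=hλ:
  y_{n+1} = y_n + z·[7/11·y_n + 4/11·y_{n+1}] ⇒ (1 − 4/11z)y_{n+1} = (1 + 7/11z)y_n
  so R(z) = (1 + 7/11z)/(1 − 4/11z).

Need |R(x)|<1, x<0.
x=-0.72: |R|=0.4294
R=−1: 1+7/11x = −1+4/11x ⇒ -3/11x=2 ⇒ x=2/(-3/11)=-7.3333
Confirm numerically:
  x=-4.712: |R|=0.73653 <1
  x=-4.387: |R|=0.69038 <1
  x=-3.972: |R|=0.62496 <1
  x=-7.924: |R|=1.04150 >1
  x=-7.671: |R|=1.02430 >1
Interval (-7.3333, 0).

z* = -7.3333.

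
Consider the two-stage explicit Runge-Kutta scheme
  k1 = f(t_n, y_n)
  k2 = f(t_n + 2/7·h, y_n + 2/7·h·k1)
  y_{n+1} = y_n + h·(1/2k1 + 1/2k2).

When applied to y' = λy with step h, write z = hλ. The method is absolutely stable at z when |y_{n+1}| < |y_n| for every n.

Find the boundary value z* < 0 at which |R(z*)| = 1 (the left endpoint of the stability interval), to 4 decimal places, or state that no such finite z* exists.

z* = -7.0000.

Test eqn y'=λy, z=hλ:
  k1=λy_n ⇒ h·k1=z·y_n;  k2=λ(1+2/7z)y_n ⇒ h·k2=z(1+2/7z)y_n
  y_{n+1}/y_n = 1 + 1/2z + 1/2z(1+2/7z) = 1 + z + 1/7z²
  so R(z) = 1 + z + 1/7z².

Need |R(x)|<1, x<0.
x=-0.38: |R|=0.6406
R=1: x+1/7x²=0 ⇒ x=−7=-7.0000; min R=1−1/(4·1/7)=-0.7500>−1
Confirm numerically:
  x=-6.284: |R|=0.35724 <1
  x=-4.145: |R|=0.69057 <1
  x=-3.264: |R|=0.74204 <1
  x=-2.980: |R|=0.71137 <1
  x=-7.452: |R|=1.48119 >1
  x=-7.181: |R|=1.18568 >1
  x=-7.154: |R|=1.15739 >1
Interval (-7.0000, 0).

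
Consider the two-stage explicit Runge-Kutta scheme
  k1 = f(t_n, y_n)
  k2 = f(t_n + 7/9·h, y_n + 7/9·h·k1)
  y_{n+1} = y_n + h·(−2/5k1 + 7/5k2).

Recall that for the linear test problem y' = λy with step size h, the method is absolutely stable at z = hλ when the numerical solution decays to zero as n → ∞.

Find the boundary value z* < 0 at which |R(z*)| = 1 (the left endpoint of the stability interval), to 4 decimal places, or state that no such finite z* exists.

With y'=λy (z=hλ):
  k1=λy_n ⇒ h·k1=z·y_n;  k2=λ(1+7/9z)y_n ⇒ h·k2=z(1+7/9z)y_n
  y_{n+1}/y_n = 1 − 2/5z + 7/5z(1+7/9z) = 1 + z + 49/45z²
  ⇒ R(z) = 1 + z + 49/45z².

Find x<0 with |R(x)|<1.
x=-0.94: |R|=1.0221
R=1: x+49/45x²=0 ⇒ x=−45/49=-0.9184; min R=1−1/(4·49/45)=0.7704>−1
Confirm numerically:
  x=-0.830: |R|=0.92014 <1
  x=-0.685: |R|=0.82593 <1
  x=-0.568: |R|=0.78330 <1
  x=-0.461: |R|=0.77041 <1
  x=-1.457: |R|=1.85455 >1
  x=-1.319: |R|=1.57541 >1
  x=-1.035: |R|=1.13144 >1
Interval (-0.9184, 0).

z* = -0.9184.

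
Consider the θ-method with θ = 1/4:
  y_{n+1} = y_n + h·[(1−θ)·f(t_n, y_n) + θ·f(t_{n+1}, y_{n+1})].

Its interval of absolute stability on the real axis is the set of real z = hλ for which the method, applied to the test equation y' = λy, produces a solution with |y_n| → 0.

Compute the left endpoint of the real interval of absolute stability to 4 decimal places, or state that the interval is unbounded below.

Set f=λy, z=hλ:
  y_{n+1} = y_n + z·[3/4·y_n + 1/4·y_{n+1}] ⇒ (1 − 1/4z)y_{n+1} = (1 + 3/4z)y_n
  R(z) = (1 + 3/4z)/(1 − 1/4z).

Find x<0 with |R(x)|<1.
x=-0.44: |R|=0.6036
R=−1: 1+3/4x = −1+1/4x ⇒ -1/2x=2 ⇒ x=2/(-1/2)=-4.0000
Confirm numerically:
  x=-3.760: |R|=0.93814 <1
  x=-3.399: |R|=0.83755 <1
  x=-2.500: |R|=0.53846 <1
  x=-2.232: |R|=0.43261 <1
  x=-4.236: |R|=1.05731 >1
  x=-4.177: |R|=1.04329 >1
Interval (-4.0000, 0).

z* = -4.0000.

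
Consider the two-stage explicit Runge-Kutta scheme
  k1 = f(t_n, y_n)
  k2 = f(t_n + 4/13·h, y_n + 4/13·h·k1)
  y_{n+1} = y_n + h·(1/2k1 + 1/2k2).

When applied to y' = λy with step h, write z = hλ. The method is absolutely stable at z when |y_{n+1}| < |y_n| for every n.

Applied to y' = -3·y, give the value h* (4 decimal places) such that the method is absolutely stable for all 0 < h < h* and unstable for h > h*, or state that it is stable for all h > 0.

Test eqn y'=λy, z=hλ:
  k1=λy_n ⇒ h·k1=z·y_n;  k2=λ(1+4/13z)y_n ⇒ h·k2=z(1+4/13z)y_n
  y_{n+1}/y_n = 1 + 1/2z + 1/2z(1+4/13z) = 1 + z + 2/13z²
  R(z) = 1 + z + 2/13z².

Find x<0 with |R(x)|<1.
x=-1.06: |R|=0.1129
R=1: x+2/13x²=0 ⇒ x=−13/2=-6.5000; min R=1−1/(4·2/13)=-0.6250>−1
Confirm numerically:
  x=-5.234: |R|=0.01942 <1
  x=-3.705: |R|=0.59315 <1
  x=-2.855: |R|=0.60100 <1
  x=-2.774: |R|=0.59014 <1
  x=-6.798: |R|=1.31166 >1
  x=-6.718: |R|=1.22531 >1
  x=-6.641: |R|=1.14406 >1
So |R|<1 on (-6.5000, 0).

(-6.5000,0); λ=-3 ⇒ h* = (13/2)/3 = 2.1667.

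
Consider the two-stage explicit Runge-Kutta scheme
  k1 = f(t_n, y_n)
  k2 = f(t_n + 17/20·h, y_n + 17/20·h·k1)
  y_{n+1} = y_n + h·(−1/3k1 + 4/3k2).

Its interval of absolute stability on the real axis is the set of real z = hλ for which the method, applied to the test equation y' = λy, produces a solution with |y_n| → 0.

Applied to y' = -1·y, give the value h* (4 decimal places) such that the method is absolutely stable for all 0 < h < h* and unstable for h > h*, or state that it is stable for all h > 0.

Test eqn y'=λy, z=hλ:
  k1=λy_n ⇒ h·k1=z·y_n;  k2=λ(1+17/20z)y_n ⇒ h·k2=z(1+17/20z)y_n
  y_{n+1}/y_n = 1 − 1/3z + 4/3z(1+17/20z) = 1 + z + 17/15z²
  so R(z) = 1 + z + 17/15z².

Find x<0 with |R(x)|<1.
x=-0.73: |R|=0.8740
R=1: x+17/15x²=0 ⇒ x=−15/17=-0.8824; min R=1−1/(4·17/15)=0.7794>−1
Confirm numerically:
  x=-0.565: |R|=0.79679 <1
  x=-0.549: |R|=0.79259 <1
  x=-0.469: |R|=0.78029 <1
  x=-1.354: |R|=1.72376 >1
  x=-0.996: |R|=1.12828 >1
Interval (-0.8824, 0).

(-0.8824,0); λ=-1 ⇒ h* = (15/17)/1 = 0.8824.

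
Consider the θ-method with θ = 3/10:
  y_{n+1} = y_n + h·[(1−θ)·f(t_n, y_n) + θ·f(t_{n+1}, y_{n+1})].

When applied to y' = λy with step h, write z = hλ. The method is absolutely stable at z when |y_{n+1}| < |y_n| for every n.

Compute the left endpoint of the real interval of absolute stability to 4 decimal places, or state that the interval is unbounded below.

On y'=λy, z=hλ:
  y_{n+1} = y_n + z·[7/10·y_n + 3/10·y_{n+1}] ⇒ (1 − 3/10z)y_{n+1} = (1 + 7/10z)y_n
  R(z) = (1 + 7/10z)/(1 − 3/10z).

Need |R(x)|<1, x<0.
x=-1.59: |R|=0.0765
R=−1: 1+7/10x = −1+3/10x ⇒ -2/5x=2 ⇒ x=2/(-2/5)=-5.0000
Confirm numerically:
  x=-4.339: |R|=0.88513 <1
  x=-4.243: |R|=0.86678 <1
  x=-2.818: |R|=0.52704 <1
  x=-5.582: |R|=1.08704 >1
  x=-5.546: |R|=1.08199 >1
  x=-5.294: |R|=1.04544 >1
So |R|<1 on (-5.0000, 0).

z* = -5.0000.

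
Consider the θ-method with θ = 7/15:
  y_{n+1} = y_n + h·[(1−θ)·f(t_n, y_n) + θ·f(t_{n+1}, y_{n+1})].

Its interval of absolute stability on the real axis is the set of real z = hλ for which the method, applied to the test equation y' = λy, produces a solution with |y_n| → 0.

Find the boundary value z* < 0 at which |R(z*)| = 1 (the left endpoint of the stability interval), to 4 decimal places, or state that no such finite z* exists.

On y'=λy, z=hλ:
  y_{n+1} = y_n + z·[8/15·y_n + 7/15·y_{n+1}] ⇒ (1 − 7/15z)y_{n+1} = (1 + 8/15z)y_n
  R(z) = (1 + 8/15z)/(1 − 7/15z).

Need |R(x)|<1, x<0.
x=-0.46: |R|=0.6213
R=−1: 1+8/15x = −1+7/15x ⇒ -1/15x=2 ⇒ x=2/(-1/15)=-30.0000
Confirm numerically:
  x=-22.883: |R|=0.95937 <1
  x=-18.747: |R|=0.92305 <1
  x=-13.043: |R|=0.84048 <1
  x=-30.486: |R|=1.00213 >1
  x=-30.022: |R|=1.00010 >1
So |R|<1 on (-30.0000, 0).

z* = -30.0000.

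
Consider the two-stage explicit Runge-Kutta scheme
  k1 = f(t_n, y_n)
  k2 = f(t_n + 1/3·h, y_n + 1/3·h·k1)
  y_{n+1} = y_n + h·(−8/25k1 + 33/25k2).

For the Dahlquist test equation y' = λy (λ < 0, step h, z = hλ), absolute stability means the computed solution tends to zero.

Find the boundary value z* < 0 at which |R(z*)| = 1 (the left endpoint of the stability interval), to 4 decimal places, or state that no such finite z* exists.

z* = -2.2727.

Test eqn y'=λy, z=hλ:
  k1=λy_n ⇒ h·k1=z·y_n;  k2=λ(1+1/3z)y_n ⇒ h·k2=z(1+1/3z)y_n
  y_{n+1}/y_n = 1 − 8/25z + 33/25z(1+1/3z) = 1 + z + 11/25z²
  Hence R(z) = 1 + z + 11/25z².

Need |R(x)|<1, x<0.
x=-0.7: |R|=0.5156
R=1: x+11/25x²=0 ⇒ x=−25/11=-2.2727; min R=1−1/(4·11/25)=0.4318>−1
Confirm numerically:
  x=-1.794: |R|=0.62211 <1
  x=-1.637: |R|=0.54210 <1
  x=-1.273: |R|=0.44003 <1
  x=-1.121: |R|=0.43192 <1
  x=-2.869: |R|=1.75271 >1
  x=-2.600: |R|=1.37440 >1
Interval (-2.2727, 0).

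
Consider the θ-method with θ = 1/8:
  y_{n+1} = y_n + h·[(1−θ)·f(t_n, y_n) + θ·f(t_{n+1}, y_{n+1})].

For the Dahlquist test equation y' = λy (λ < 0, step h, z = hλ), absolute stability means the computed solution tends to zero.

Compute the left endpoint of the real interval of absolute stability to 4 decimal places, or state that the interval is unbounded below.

With y'=λy (z=hλ):
  y_{n+1} = y_n + z·[7/8·y_n + 1/8·y_{n+1}] ⇒ (1 − 1/8z)y_{n+1} = (1 + 7/8z)y_n
  R(z) = (1 + 7/8z)/(1 − 1/8z).

Need |R(x)|<1, x<0.
x=-0.45: |R|=0.5740
R=−1: 1+7/8x = −1+1/8x ⇒ -3/4x=2 ⇒ x=2/(-3/4)=-2.6667
Confirm numerically:
  x=-2.412: |R|=0.85325 <1
  x=-1.630: |R|=0.35410 <1
  x=-1.193: |R|=0.03818 <1
  x=-3.149: |R|=1.25957 >1
  x=-2.938: |R|=1.14884 >1
Stable set (-2.6667, 0).

left endpoint -2.6667.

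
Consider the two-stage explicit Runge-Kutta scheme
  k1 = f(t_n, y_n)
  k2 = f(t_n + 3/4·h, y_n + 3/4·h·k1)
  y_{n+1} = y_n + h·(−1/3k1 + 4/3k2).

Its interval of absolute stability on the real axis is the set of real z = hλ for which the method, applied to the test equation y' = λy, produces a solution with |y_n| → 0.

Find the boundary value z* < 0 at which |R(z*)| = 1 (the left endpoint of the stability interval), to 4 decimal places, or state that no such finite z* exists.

On y'=λy, z=hλ:
  k1=λy_n ⇒ h·k1=z·y_n;  k2=λ(1+3/4z)y_n ⇒ h·k2=z(1+3/4z)y_n
  y_{n+1}/y_n = 1 − 1/3z + 4/3z(1+3/4z) = 1 + z + z²
  R(z) = 1 + z + z².

Solve |R(x)|<1 on ℝ⁻.
x=-1.15: |R|=1.1725
R=1: x+1x²=0 ⇒ x=−1=-1.0000; min R=1−1/(4·1)=0.7500>−1
Confirm numerically:
  x=-0.857: |R|=0.87745 <1
  x=-0.706: |R|=0.79244 <1
  x=-0.576: |R|=0.75578 <1
  x=-0.515: |R|=0.75023 <1
  x=-1.326: |R|=1.43228 >1
  x=-1.289: |R|=1.37252 >1
  x=-1.120: |R|=1.13440 >1
So |R|<1 on (-1.0000, 0).

left endpoint -1.0000.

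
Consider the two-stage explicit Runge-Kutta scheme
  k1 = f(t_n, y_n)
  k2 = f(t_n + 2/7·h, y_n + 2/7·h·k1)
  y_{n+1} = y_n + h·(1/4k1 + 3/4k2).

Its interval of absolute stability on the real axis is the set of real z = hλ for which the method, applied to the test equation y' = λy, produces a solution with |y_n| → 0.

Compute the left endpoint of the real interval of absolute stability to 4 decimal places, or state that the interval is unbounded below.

Set f=λy, z=hλ:
  k1=λy_n ⇒ h·k1=z·y_n;  k2=λ(1+2/7z)y_n ⇒ h·k2=z(1+2/7z)y_n
  y_{n+1}/y_n = 1 + 1/4z + 3/4z(1+2/7z) = 1 + z + 3/14z²
  ⇒ R(z) = 1 + z + 3/14z².

Solve |R(x)|<1 on ℝ⁻.
x=-0.64: |R|=0.4478
R=1: x+3/14x²=0 ⇒ x=−14/3=-4.6667; min R=1−1/(4·3/14)=-0.1667>−1
Confirm numerically:
  x=-4.055: |R|=0.46851 <1
  x=-3.106: |R|=0.03874 <1
  x=-2.254: |R|=0.16532 <1
  x=-2.176: |R|=0.16136 <1
  x=-5.012: |R|=1.37089 >1
  x=-4.971: |R|=1.32418 >1
Interval (-4.6667, 0).

z* = -4.6667.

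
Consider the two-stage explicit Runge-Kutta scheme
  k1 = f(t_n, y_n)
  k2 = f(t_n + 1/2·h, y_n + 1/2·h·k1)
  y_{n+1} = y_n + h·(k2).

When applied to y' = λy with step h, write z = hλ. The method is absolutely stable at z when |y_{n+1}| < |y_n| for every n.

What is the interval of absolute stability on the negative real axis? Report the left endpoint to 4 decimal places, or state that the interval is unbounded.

Test eqn y'=λy, z=hλ:
  k1=λy_n ⇒ h·k1=z·y_n;  k2=λ(1+1/2z)y_n ⇒ h·k2=z(1+1/2z)y_n
  y_{n+1}/y_n = 1 + z(1+1/2z) = 1 + z + 1/2z²
  ⇒ R(z) = 1 + z + 1/2z².

Boundary: |R(x)|=1, x<0.
x=-0.67: |R|=0.5544
R=1: x+1/2x²=0 ⇒ x=−2=-2.0000; min R=1−1/(4·1/2)=0.5000>−1
Confirm numerically:
  x=-1.753: |R|=0.78350 <1
  x=-1.640: |R|=0.70480 <1
  x=-1.305: |R|=0.54651 <1
  x=-0.822: |R|=0.51584 <1
  x=-2.546: |R|=1.69506 >1
  x=-2.530: |R|=1.67045 >1
  x=-2.038: |R|=1.03872 >1
Stable set (-2.0000, 0).

(-2.0000, 0).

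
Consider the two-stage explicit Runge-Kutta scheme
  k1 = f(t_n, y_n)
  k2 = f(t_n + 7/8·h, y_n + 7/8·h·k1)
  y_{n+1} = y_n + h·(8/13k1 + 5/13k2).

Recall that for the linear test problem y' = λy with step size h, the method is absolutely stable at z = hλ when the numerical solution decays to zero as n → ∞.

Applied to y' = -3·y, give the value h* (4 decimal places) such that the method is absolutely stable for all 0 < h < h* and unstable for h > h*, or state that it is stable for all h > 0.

Test eqn y'=λy, z=hλ:
  k1=λy_n ⇒ h·k1=z·y_n;  k2=λ(1+7/8z)y_n ⇒ h·k2=z(1+7/8z)y_n
  y_{n+1}/y_n = 1 + 8/13z + 5/13z(1+7/8z) = 1 + z + 35/104z²
  Hence R(z) = 1 + z + 35/104z².

Solve |R(x)|<1 on ℝ⁻.
x=-1.72: |R|=0.2756
R=1: x+35/104x²=0 ⇒ x=−104/35=-2.9714; min R=1−1/(4·35/104)=0.2571>−1
Confirm numerically:
  x=-2.742: |R|=0.78829 <1
  x=-1.864: |R|=0.30530 <1
  x=-1.311: |R|=0.26742 <1
  x=-3.442: |R|=1.54509 >1
  x=-3.163: |R|=1.20392 >1
  x=-3.024: |R|=1.05350 >1
Stable set (-2.9714, 0).

(-2.9714,0); λ=-3 ⇒ h* = (104/35)/3 = 0.9905.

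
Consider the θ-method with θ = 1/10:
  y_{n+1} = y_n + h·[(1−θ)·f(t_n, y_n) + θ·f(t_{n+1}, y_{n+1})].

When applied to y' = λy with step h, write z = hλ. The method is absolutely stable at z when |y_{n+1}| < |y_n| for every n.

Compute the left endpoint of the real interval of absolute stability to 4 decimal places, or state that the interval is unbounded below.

Set f=λy, z=hλ:
  y_{n+1} = y_n + z·[9/10·y_n + 1/10·y_{n+1}] ⇒ (1 − 1/10z)y_{n+1} = (1 + 9/10z)y_n
  R(z) = (1 + 9/10z)/(1 − 1/10z).

Find x<0 with |R(x)|<1.
x=-1.21: |R|=0.0794
R=−1: 1+9/10x = −1+1/10x ⇒ -4/5x=2 ⇒ x=2/(-4/5)=-2.5000
Confirm numerically:
  x=-2.049: |R|=0.70056 <1
  x=-1.622: |R|=0.39563 <1
  x=-1.349: |R|=0.18865 <1
  x=-1.028: |R|=0.06783 <1
  x=-2.870: |R|=1.22999 >1
  x=-2.595: |R|=1.06034 >1
So |R|<1 on (-2.5000, 0).

left endpoint -2.5000.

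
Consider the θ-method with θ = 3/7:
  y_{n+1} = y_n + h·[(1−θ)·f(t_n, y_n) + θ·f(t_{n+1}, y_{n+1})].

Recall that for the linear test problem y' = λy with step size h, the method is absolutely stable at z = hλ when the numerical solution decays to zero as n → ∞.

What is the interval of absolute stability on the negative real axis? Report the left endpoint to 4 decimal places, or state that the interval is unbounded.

(-14.0000, 0).

Test eqn y'=λy, z=hλ:
  y_{n+1} = y_n + z·[4/7·y_n + 3/7·y_{n+1}] ⇒ (1 − 3/7z)y_{n+1} = (1 + 4/7z)y_n
  ⇒ R(z) = (1 + 4/7z)/(1 − 3/7z).

Find x<0 with |R(x)|<1.
x=-1: |R|=0.3000
R=−1: 1+4/7x = −1+3/7x ⇒ -1/7x=2 ⇒ x=2/(-1/7)=-14.0000
Confirm numerically:
  x=-13.726: |R|=0.99431 <1
  x=-12.638: |R|=0.96968 <1
  x=-12.260: |R|=0.96026 <1
  x=-14.308: |R|=1.00617 >1
  x=-14.052: |R|=1.00106 >1
Interval (-14.0000, 0).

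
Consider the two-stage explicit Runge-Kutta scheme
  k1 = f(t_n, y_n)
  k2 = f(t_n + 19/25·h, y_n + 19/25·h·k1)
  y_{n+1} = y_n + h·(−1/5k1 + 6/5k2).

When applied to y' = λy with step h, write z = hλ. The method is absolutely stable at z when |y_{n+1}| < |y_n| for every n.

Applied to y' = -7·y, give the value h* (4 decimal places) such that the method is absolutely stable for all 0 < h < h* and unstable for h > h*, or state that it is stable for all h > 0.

(-1.0965,0); λ=-7 ⇒ h* = (125/114)/7 = 0.1566.

On y'=λy, z=hλ:
  k1=λy_n ⇒ h·k1=z·y_n;  k2=λ(1+19/25z)y_n ⇒ h·k2=z(1+19/25z)y_n
  y_{n+1}/y_n = 1 − 1/5z + 6/5z(1+19/25z) = 1 + z + 114/125z²
  so R(z) = 1 + z + 114/125z².

Need |R(x)|<1, x<0.
x=-0.32: |R|=0.7734
R=1: x+114/125x²=0 ⇒ x=−125/114=-1.0965; min R=1−1/(4·114/125)=0.7259>−1
Confirm numerically:
  x=-1.026: |R|=0.93404 <1
  x=-0.970: |R|=0.88810 <1
  x=-0.910: |R|=0.84523 <1
  x=-1.660: |R|=1.85311 >1
  x=-1.155: |R|=1.06163 >1
Stable set (-1.0965, 0).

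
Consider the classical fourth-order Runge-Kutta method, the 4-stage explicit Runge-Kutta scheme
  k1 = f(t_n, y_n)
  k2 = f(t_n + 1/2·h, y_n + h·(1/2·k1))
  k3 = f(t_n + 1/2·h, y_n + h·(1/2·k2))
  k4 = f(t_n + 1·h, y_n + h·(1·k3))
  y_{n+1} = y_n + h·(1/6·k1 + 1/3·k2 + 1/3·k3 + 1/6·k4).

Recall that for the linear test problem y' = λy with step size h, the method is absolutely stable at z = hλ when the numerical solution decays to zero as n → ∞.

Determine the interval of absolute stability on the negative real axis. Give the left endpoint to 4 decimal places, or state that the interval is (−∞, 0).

(-2.7853, 0).

With y'=λy (z=hλ):
  order 4, 4-stage ⇒ R(z)=1+z+z^2/2+z^3/6+z^4/24
  (e.g. R(-1.64)=0.27106, |R|=0.27106)

Need |R(x)|<1, x<0.
x=-1.64: |R|=0.2711
|R(-3.15)|=1.7043 |R(-1.82)|=0.2886 |R(-1.35)|=0.2896
Bisect:
  x_lo=-3.4122 |R|=2.4363  x_hi=-0.2061 |R|=0.8138
  mid=-1.80915 |R|=0.28682 →hi
  mid=-2.61067 |R|=0.76710 →hi
  mid=-3.01143 |R|=1.39802 →lo
  mid=-2.81105 |R|=1.03953 →lo
  mid=-2.71086 |R|=0.89345 →hi
  mid=-2.76095 |R|=0.96392 →hi
  mid=-2.78600 |R|=1.00107 →lo
  mid=-2.77348 |R|=0.98233 →hi
  ...
  [-2.78541,-2.78522] ⇒ x*=-2.7853
So |R|<1 on (-2.7853, 0).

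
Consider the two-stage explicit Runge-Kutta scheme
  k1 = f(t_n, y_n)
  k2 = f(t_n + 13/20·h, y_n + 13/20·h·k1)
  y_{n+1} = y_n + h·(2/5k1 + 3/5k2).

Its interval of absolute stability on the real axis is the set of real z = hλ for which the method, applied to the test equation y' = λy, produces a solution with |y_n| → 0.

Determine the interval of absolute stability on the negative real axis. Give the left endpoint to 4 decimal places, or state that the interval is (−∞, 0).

Set f=λy, z=hλ:
  k1=λy_n ⇒ h·k1=z·y_n;  k2=λ(1+13/20z)y_n ⇒ h·k2=z(1+13/20z)y_n
  y_{n+1}/y_n = 1 + 2/5z + 3/5z(1+13/20z) = 1 + z + 39/100z²
  Hence R(z) = 1 + z + 39/100z².

Solve |R(x)|<1 on ℝ⁻.
x=-0.43: |R|=0.6421
R=1: x+39/100x²=0 ⇒ x=−100/39=-2.5641; min R=1−1/(4·39/100)=0.3590>−1
Confirm numerically:
  x=-2.194: |R|=0.68332 <1
  x=-1.871: |R|=0.49425 <1
  x=-1.383: |R|=0.36295 <1
  x=-1.259: |R|=0.35918 <1
  x=-2.935: |R|=1.42455 >1
  x=-2.639: |R|=1.07709 >1
  x=-2.635: |R|=1.07286 >1
Stable set (-2.5641, 0).

(-2.5641, 0).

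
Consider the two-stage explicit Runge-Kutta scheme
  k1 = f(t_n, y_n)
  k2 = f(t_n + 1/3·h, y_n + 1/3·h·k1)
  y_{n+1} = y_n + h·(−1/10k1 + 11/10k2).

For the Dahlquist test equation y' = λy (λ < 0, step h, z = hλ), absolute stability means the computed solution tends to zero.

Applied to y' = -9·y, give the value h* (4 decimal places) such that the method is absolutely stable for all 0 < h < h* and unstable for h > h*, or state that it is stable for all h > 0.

Test eqn y'=λy, z=hλ:
  k1=λy_n ⇒ h·k1=z·y_n;  k2=λ(1+1/3z)y_n ⇒ h·k2=z(1+1/3z)y_n
  y_{n+1}/y_n = 1 − 1/10z + 11/10z(1+1/3z) = 1 + z + 11/30z²
  so R(z) = 1 + z + 11/30z².

Solve |R(x)|<1 on ℝ⁻.
x=-1.27: |R|=0.3214
R=1: x+11/30x²=0 ⇒ x=−30/11=-2.7273; min R=1−1/(4·11/30)=0.3182>−1
Confirm numerically:
  x=-2.183: |R|=0.56435 <1
  x=-1.861: |R|=0.40888 <1
  x=-1.718: |R|=0.36423 <1
  x=-3.223: |R|=1.58583 >1
  x=-3.182: |R|=1.53055 >1
  x=-2.984: |R|=1.28089 >1
Stable set (-2.7273, 0).

(-2.7273,0); λ=-9 ⇒ h* = (30/11)/9 = 0.3030.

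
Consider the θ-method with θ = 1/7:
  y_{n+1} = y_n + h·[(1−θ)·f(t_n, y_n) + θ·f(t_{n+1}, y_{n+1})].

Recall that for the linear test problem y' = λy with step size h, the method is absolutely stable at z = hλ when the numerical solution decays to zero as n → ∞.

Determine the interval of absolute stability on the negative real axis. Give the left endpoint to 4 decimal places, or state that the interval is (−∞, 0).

(-2.8000, 0).

Set f=λy, z=hλ:
  y_{n+1} = y_n + z·[6/7·y_n + 1/7·y_{n+1}] ⇒ (1 − 1/7z)y_{n+1} = (1 + 6/7z)y_n
  R(z) = (1 + 6/7z)/(1 − 1/7z).

Find x<0 with |R(x)|<1.
x=-1.66: |R|=0.3418
R=−1: 1+6/7x = −1+1/7x ⇒ -5/7x=2 ⇒ x=2/(-5/7)=-2.8000
Confirm numerically:
  x=-2.009: |R|=0.56099 <1
  x=-1.502: |R|=0.23665 <1
  x=-1.404: |R|=0.16944 <1
  x=-3.376: |R|=1.27756 >1
  x=-2.828: |R|=1.01425 >1
Stable set (-2.8000, 0).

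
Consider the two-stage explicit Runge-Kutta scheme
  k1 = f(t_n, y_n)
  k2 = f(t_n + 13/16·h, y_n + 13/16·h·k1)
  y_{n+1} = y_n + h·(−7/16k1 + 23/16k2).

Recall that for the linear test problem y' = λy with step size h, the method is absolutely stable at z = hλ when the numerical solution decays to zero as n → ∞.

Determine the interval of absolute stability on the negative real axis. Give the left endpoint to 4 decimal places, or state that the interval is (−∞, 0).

Test eqn y'=λy, z=hλ:
  k1=λy_n ⇒ h·k1=z·y_n;  k2=λ(1+13/16z)y_n ⇒ h·k2=z(1+13/16z)y_n
  y_{n+1}/y_n = 1 − 7/16z + 23/16z(1+13/16z) = 1 + z + 299/256z²
  so R(z) = 1 + z + 299/256z².

Boundary: |R(x)|=1, x<0.
x=-0.69: |R|=0.8661
R=1: x+299/256x²=0 ⇒ x=−256/299=-0.8562; min R=1−1/(4·299/256)=0.7860>−1
Confirm numerically:
  x=-0.791: |R|=0.93978 <1
  x=-0.366: |R|=0.79046 <1
  x=-0.362: |R|=0.79106 <1
  x=-1.419: |R|=1.93278 >1
  x=-1.147: |R|=1.38959 >1
Stable set (-0.8562, 0).

(-0.8562, 0).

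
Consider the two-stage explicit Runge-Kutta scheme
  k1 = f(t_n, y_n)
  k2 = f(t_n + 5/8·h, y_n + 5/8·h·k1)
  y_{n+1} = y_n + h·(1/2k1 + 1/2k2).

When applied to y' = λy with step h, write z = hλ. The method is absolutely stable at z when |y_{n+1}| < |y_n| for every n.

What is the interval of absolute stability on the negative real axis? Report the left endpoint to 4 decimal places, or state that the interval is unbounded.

Test eqn y'=λy, z=hλ:
  k1=λy_n ⇒ h·k1=z·y_n;  k2=λ(1+5/8z)y_n ⇒ h·k2=z(1+5/8z)y_n
  y_{n+1}/y_n = 1 + 1/2z + 1/2z(1+5/8z) = 1 + z + 5/16z²
  ⇒ R(z) = 1 + z + 5/16z².

Boundary: |R(x)|=1, x<0.
x=-1.31: |R|=0.2263
R=1: x+5/16x²=0 ⇒ x=−16/5=-3.2000; min R=1−1/(4·5/16)=0.2000>−1
Confirm numerically:
  x=-1.976: |R|=0.24418 <1
  x=-1.816: |R|=0.21458 <1
  x=-1.712: |R|=0.20392 <1
  x=-3.771: |R|=1.67289 >1
  x=-3.562: |R|=1.40295 >1
  x=-3.311: |R|=1.11485 >1
Interval (-3.2000, 0).

(-3.2000, 0).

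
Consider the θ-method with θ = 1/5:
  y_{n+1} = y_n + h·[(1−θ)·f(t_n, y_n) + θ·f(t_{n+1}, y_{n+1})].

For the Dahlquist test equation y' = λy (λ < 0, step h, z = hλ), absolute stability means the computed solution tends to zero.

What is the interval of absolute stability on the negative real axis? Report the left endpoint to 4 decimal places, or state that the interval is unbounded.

z∈(-3.3333,0).

On y'=λy, z=hλ:
  y_{n+1} = y_n + z·[4/5·y_n + 1/5·y_{n+1}] ⇒ (1 − 1/5z)y_{n+1} = (1 + 4/5z)y_n
  R(z) = (1 + 4/5z)/(1 − 1/5z).

Solve |R(x)|<1 on ℝ⁻.
x=-1.29: |R|=0.0254
R=−1: 1+4/5x = −1+1/5x ⇒ -3/5x=2 ⇒ x=2/(-3/5)=-3.3333
Confirm numerically:
  x=-3.250: |R|=0.96970 <1
  x=-2.598: |R|=0.70966 <1
  x=-2.451: |R|=0.64475 <1
  x=-3.714: |R|=1.13105 >1
  x=-3.620: |R|=1.09977 >1
  x=-3.397: |R|=1.02275 >1
Interval (-3.3333, 0).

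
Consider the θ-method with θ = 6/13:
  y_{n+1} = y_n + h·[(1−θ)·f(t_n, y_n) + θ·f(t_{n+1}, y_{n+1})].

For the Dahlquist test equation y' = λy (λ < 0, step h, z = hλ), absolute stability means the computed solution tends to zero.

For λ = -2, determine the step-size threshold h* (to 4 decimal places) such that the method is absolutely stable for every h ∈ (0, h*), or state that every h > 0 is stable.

(-26.0000,0); λ=-2 ⇒ h* = (26)/2 = 13.0000.

On y'=λy, z=hλ:
  y_{n+1} = y_n + z·[7/13·y_n + 6/13·y_{n+1}] ⇒ (1 − 6/13z)y_{n+1} = (1 + 7/13z)y_n
  Hence R(z) = (1 + 7/13z)/(1 − 6/13z).

Solve |R(x)|<1 on ℝ⁻.
x=-0.31: |R|=0.7288
R=−1: 1+7/13x = −1+6/13x ⇒ -1/13x=2 ⇒ x=2/(-1/13)=-26.0000
Confirm numerically:
  x=-24.323: |R|=0.98945 <1
  x=-12.942: |R|=0.85595 <1
  x=-11.552: |R|=0.82447 <1
  x=-26.449: |R|=1.00262 >1
  x=-26.360: |R|=1.00210 >1
So |R|<1 on (-26.0000, 0).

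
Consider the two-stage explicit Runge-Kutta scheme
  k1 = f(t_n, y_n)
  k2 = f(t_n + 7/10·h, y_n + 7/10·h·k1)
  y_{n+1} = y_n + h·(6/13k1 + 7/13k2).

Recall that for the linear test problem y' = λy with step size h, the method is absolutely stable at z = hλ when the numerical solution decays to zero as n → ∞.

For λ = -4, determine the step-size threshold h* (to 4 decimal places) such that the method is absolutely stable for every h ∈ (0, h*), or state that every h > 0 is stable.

With y'=λy (z=hλ):
  k1=λy_n ⇒ h·k1=z·y_n;  k2=λ(1+7/10z)y_n ⇒ h·k2=z(1+7/10z)y_n
  y_{n+1}/y_n = 1 + 6/13z + 7/13z(1+7/10z) = 1 + z + 49/130z²
  so R(z) = 1 + z + 49/130z².

Find x<0 with |R(x)|<1.
x=-1.37: |R|=0.3374
R=1: x+49/130x²=0 ⇒ x=−130/49=-2.6531; min R=1−1/(4·49/130)=0.3367>−1
Confirm numerically:
  x=-2.435: |R|=0.79986 <1
  x=-2.290: |R|=0.68662 <1
  x=-1.622: |R|=0.36964 <1
  x=-1.145: |R|=0.34916 <1
  x=-3.014: |R|=1.41004 >1
  x=-2.838: |R|=1.19783 >1
  x=-2.836: |R|=1.19555 >1
So |R|<1 on (-2.6531, 0).

(-2.6531,0); λ=-4 ⇒ h* = (130/49)/4 = 0.6633.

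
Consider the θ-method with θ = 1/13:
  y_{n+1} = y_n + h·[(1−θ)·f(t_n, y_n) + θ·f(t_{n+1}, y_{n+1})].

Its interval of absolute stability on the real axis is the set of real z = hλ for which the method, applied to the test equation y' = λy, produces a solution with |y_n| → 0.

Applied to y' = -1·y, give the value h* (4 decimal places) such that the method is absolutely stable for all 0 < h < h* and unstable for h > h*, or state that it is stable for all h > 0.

With y'=λy (z=hλ):
  y_{n+1} = y_n + z·[12/13·y_n + 1/13·y_{n+1}] ⇒ (1 − 1/13z)y_{n+1} = (1 + 12/13z)y_n
  ⇒ R(z) = (1 + 12/13z)/(1 − 1/13z).

Find x<0 with |R(x)|<1.
x=-1.26: |R|=0.1487
R=−1: 1+12/13x = −1+1/13x ⇒ -11/13x=2 ⇒ x=2/(-11/13)=-2.3636
Confirm numerically:
  x=-2.191: |R|=0.87499 <1
  x=-1.878: |R|=0.64095 <1
  x=-1.297: |R|=0.17934 <1
  x=-2.620: |R|=1.18054 >1
  x=-2.410: |R|=1.03310 >1
  x=-2.397: |R|=1.02384 >1
Stable set (-2.3636, 0).

(-2.3636,0); λ=-1 ⇒ h* = (26/11)/1 = 2.3636.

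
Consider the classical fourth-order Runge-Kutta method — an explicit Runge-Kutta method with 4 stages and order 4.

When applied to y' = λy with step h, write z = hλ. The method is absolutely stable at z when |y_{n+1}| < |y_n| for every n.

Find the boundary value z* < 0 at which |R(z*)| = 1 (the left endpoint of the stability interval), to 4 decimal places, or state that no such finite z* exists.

Set f=λy, z=hλ:
  order 4, 4-stage ⇒ R(z)=1+z+z^2/2+z^3/6+z^4/24
  (e.g. R(-0.67)=0.51272, |R|=0.51272)

Boundary: |R(x)|=1, x<0.
x=-0.67: |R|=0.5127
|R(-3.09)|=1.5654 |R(-1.14)|=0.3332 |R(-0.96)|=0.3887
Bisect:
  x_lo=-3.4320 |R|=2.5005  x_hi=-0.3261 |R|=0.7218
  mid=-1.87901 |R|=0.30004 →hi
  mid=-2.65549 |R|=0.82130 →hi
  mid=-3.04373 |R|=1.46488 →lo
  mid=-2.84961 |R|=1.10138 →lo
  mid=-2.75255 |R|=0.95175 →hi
  mid=-2.80108 |R|=1.02406 →lo
  mid=-2.77682 |R|=0.98729 →hi
  ...
  [-2.78535,-2.78516] ⇒ x*=-2.7853
Interval (-2.7853, 0).

left endpoint -2.7853.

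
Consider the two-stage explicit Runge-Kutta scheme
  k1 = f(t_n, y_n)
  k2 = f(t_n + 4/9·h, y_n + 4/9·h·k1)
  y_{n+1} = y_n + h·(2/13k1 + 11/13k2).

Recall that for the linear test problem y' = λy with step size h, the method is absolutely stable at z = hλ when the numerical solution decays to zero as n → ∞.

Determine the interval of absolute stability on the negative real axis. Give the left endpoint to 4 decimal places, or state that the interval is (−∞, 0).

Test eqn y'=λy, z=hλ:
  k1=λy_n ⇒ h·k1=z·y_n;  k2=λ(1+4/9z)y_n ⇒ h·k2=z(1+4/9z)y_n
  y_{n+1}/y_n = 1 + 2/13z + 11/13z(1+4/9z) = 1 + z + 44/117z²
  R(z) = 1 + z + 44/117z².

Find x<0 with |R(x)|<1.
x=-0.53: |R|=0.5756
R=1: x+44/117x²=0 ⇒ x=−117/44=-2.6591; min R=1−1/(4·44/117)=0.3352>−1
Confirm numerically:
  x=-1.748: |R|=0.40108 <1
  x=-1.619: |R|=0.36674 <1
  x=-1.389: |R|=0.33656 <1
  x=-3.198: |R|=1.64813 >1
  x=-3.135: |R|=1.56108 >1
  x=-2.896: |R|=1.25802 >1
Stable set (-2.6591, 0).

z∈(-2.6591,0).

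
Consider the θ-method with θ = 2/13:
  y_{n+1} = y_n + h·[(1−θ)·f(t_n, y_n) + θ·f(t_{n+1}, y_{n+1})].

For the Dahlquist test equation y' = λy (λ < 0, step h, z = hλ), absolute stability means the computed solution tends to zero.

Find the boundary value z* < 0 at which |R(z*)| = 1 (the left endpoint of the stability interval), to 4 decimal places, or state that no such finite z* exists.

With y'=λy (z=hλ):
  y_{n+1} = y_n + z·[11/13·y_n + 2/13·y_{n+1}] ⇒ (1 − 2/13z)y_{n+1} = (1 + 11/13z)y_n
  R(z) = (1 + 11/13z)/(1 − 2/13z).

Find x<0 with |R(x)|<1.
x=-1.52: |R|=0.2319
R=−1: 1+11/13x = −1+2/13x ⇒ -9/13x=2 ⇒ x=2/(-9/13)=-2.8889
Confirm numerically:
  x=-2.219: |R|=0.65426 <1
  x=-2.185: |R|=0.63529 <1
  x=-1.677: |R|=0.33307 <1
  x=-1.271: |R|=0.06312 <1
  x=-3.007: |R|=1.05591 >1
  x=-2.913: |R|=1.01153 >1
Interval (-2.8889, 0).

left endpoint -2.8889.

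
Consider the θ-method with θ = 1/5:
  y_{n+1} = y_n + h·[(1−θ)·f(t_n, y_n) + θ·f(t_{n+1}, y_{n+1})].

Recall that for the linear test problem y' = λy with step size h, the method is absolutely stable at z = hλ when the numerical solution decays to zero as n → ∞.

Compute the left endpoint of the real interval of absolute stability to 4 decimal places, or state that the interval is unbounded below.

left endpoint -3.3333.

With y'=λy (z=hλ):
  y_{n+1} = y_n + z·[4/5·y_n + 1/5·y_{n+1}] ⇒ (1 − 1/5z)y_{n+1} = (1 + 4/5z)y_n
  R(z) = (1 + 4/5z)/(1 − 1/5z).

Boundary: |R(x)|=1, x<0.
x=-0.35: |R|=0.6729
R=−1: 1+4/5x = −1+1/5x ⇒ -3/5x=2 ⇒ x=2/(-3/5)=-3.3333
Confirm numerically:
  x=-2.662: |R|=0.73714 <1
  x=-1.957: |R|=0.40650 <1
  x=-1.954: |R|=0.40495 <1
  x=-3.647: |R|=1.10882 >1
  x=-3.525: |R|=1.06745 >1
Interval (-3.3333, 0).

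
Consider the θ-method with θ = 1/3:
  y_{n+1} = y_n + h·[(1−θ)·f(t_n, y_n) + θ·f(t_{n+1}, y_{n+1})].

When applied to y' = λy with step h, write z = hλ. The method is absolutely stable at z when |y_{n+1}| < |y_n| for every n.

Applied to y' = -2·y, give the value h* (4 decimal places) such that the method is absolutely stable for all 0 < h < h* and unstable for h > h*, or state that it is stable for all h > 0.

(-6.0000,0); λ=-2 ⇒ h* = (6)/2 = 3.0000.

With y'=λy (z=hλ):
  y_{n+1} = y_n + z·[2/3·y_n + 1/3·y_{n+1}] ⇒ (1 − 1/3z)y_{n+1} = (1 + 2/3z)y_n
  R(z) = (1 + 2/3z)/(1 − 1/3z).

Need |R(x)|<1, x<0.
x=-0.96: |R|=0.2727
R=−1: 1+2/3x = −1+1/3x ⇒ -1/3x=2 ⇒ x=2/(-1/3)=-6.0000
Confirm numerically:
  x=-5.815: |R|=0.97901 <1
  x=-5.738: |R|=0.97002 <1
  x=-4.603: |R|=0.81626 <1
  x=-2.460: |R|=0.35165 <1
  x=-6.589: |R|=1.06142 >1
  x=-6.313: |R|=1.03361 >1
Interval (-6.0000, 0).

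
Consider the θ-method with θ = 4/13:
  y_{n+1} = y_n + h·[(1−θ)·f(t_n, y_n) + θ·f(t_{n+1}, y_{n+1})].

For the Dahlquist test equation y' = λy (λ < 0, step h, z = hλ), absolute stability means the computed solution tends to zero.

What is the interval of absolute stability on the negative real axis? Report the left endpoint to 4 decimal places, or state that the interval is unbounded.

Set f=λy, z=hλ:
  y_{n+1} = y_n + z·[9/13·y_n + 4/13·y_{n+1}] ⇒ (1 − 4/13z)y_{n+1} = (1 + 9/13z)y_n
  R(z) = (1 + 9/13z)/(1 − 4/13z).

Solve |R(x)|<1 on ℝ⁻.
x=-0.45: |R|=0.6047
R=−1: 1+9/13x = −1+4/13x ⇒ -5/13x=2 ⇒ x=2/(-5/13)=-5.2000
Confirm numerically:
  x=-4.472: |R|=0.88215 <1
  x=-3.897: |R|=0.77211 <1
  x=-2.269: |R|=0.33616 <1
  x=-5.596: |R|=1.05596 >1
  x=-5.499: |R|=1.04272 >1
Stable set (-5.2000, 0).

z∈(-5.2000,0).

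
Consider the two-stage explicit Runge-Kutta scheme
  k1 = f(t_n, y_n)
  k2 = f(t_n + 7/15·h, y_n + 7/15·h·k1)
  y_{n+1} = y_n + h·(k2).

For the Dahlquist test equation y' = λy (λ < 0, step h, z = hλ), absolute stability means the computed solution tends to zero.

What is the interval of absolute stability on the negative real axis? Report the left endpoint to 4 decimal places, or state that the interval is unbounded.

z∈(-2.1429,0).

Set f=λy, z=hλ:
  k1=λy_n ⇒ h·k1=z·y_n;  k2=λ(1+7/15z)y_n ⇒ h·k2=z(1+7/15z)y_n
  y_{n+1}/y_n = 1 + z(1+7/15z) = 1 + z + 7/15z²
  ⇒ R(z) = 1 + z + 7/15z².

Solve |R(x)|<1 on ℝ⁻.
x=-1.74: |R|=0.6729
R=1: x+7/15x²=0 ⇒ x=−15/7=-2.1429; min R=1−1/(4·7/15)=0.4643>−1
Confirm numerically:
  x=-2.027: |R|=0.89041 <1
  x=-1.864: |R|=0.75743 <1
  x=-1.757: |R|=0.68362 <1
  x=-2.641: |R|=1.61394 >1
  x=-2.533: |R|=1.46117 >1
  x=-2.189: |R|=1.04714 >1
So |R|<1 on (-2.1429, 0).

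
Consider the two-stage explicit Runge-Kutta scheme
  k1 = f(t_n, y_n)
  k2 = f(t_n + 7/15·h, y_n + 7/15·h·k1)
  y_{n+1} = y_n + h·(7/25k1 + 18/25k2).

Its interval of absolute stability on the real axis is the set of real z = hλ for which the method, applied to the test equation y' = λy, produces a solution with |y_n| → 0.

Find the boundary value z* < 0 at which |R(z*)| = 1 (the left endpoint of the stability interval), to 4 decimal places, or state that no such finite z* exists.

z* = -2.9762.

On y'=λy, z=hλ:
  k1=λy_n ⇒ h·k1=z·y_n;  k2=λ(1+7/15z)y_n ⇒ h·k2=z(1+7/15z)y_n
  y_{n+1}/y_n = 1 + 7/25z + 18/25z(1+7/15z) = 1 + z + 42/125z²
  ⇒ R(z) = 1 + z + 42/125z².

Need |R(x)|<1, x<0.
x=-1.29: |R|=0.2691
R=1: x+42/125x²=0 ⇒ x=−125/42=-2.9762; min R=1−1/(4·42/125)=0.2560>−1
Confirm numerically:
  x=-2.955: |R|=0.97896 <1
  x=-2.593: |R|=0.66615 <1
  x=-2.360: |R|=0.51139 <1
  x=-1.354: |R|=0.26199 <1
  x=-3.531: |R|=1.65823 >1
  x=-3.326: |R|=1.39092 >1
  x=-3.041: |R|=1.06622 >1
Interval (-2.9762, 0).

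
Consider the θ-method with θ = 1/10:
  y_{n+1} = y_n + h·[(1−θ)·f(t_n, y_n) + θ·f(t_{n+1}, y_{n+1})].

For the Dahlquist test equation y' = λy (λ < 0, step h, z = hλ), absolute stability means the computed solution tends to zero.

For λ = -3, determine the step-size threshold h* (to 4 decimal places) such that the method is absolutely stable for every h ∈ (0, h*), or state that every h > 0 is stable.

Set f=λy, z=hλ:
  y_{n+1} = y_n + z·[9/10·y_n + 1/10·y_{n+1}] ⇒ (1 − 1/10z)y_{n+1} = (1 + 9/10z)y_n
  so R(z) = (1 + 9/10z)/(1 − 1/10z).

Find x<0 with |R(x)|<1.
x=-0.52: |R|=0.5057
R=−1: 1+9/10x = −1+1/10x ⇒ -4/5x=2 ⇒ x=2/(-4/5)=-2.5000
Confirm numerically:
  x=-2.395: |R|=0.93223 <1
  x=-2.048: |R|=0.69987 <1
  x=-1.847: |R|=0.55904 <1
  x=-3.062: |R|=1.34420 >1
  x=-2.618: |R|=1.07481 >1
Stable set (-2.5000, 0).

(-2.5000,0); λ=-3 ⇒ h* = (5/2)/3 = 0.8333.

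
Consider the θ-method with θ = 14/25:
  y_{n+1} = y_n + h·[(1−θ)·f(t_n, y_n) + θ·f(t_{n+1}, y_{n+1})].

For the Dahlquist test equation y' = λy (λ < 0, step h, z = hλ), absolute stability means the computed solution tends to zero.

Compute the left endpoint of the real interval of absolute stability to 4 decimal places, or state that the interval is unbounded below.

(−∞, 0) — no finite endpoint.

Test eqn y'=λy, z=hλ:
  y_{n+1} = y_n + z·[11/25·y_n + 14/25·y_{n+1}] ⇒ (1 − 14/25z)y_{n+1} = (1 + 11/25z)y_n
  ⇒ R(z) = (1 + 11/25z)/(1 − 14/25z).

Solve |R(x)|<1 on ℝ⁻.
x=-0.39: |R|=0.6799
x=-2: |R|=0.0566
x=-10: |R|=0.5152
x=-100: |R|=0.7544
θ=14/25≥1/2 ⇒ |1+11/25x|<|1−14/25x| ∀x<0 ⇒ interval (−∞,0).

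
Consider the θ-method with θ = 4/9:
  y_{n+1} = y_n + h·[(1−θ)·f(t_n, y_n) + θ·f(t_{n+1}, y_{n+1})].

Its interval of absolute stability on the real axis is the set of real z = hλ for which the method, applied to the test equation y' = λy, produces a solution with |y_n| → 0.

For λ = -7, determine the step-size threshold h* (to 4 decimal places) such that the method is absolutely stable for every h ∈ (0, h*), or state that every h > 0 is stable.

(-18.0000,0); λ=-7 ⇒ h* = (18)/7 = 2.5714.

Set f=λy, z=hλ:
  y_{n+1} = y_n + z·[5/9·y_n + 4/9·y_{n+1}] ⇒ (1 − 4/9z)y_{n+1} = (1 + 5/9z)y_n
  ⇒ R(z) = (1 + 5/9z)/(1 − 4/9z).

Solve |R(x)|<1 on ℝ⁻.
x=-1.65: |R|=0.0481
R=−1: 1+5/9x = −1+4/9x ⇒ -1/9x=2 ⇒ x=2/(-1/9)=-18.0000
Confirm numerically:
  x=-17.732: |R|=0.99665 <1
  x=-14.647: |R|=0.95039 <1
  x=-11.829: |R|=0.89042 <1
  x=-8.755: |R|=0.78998 <1
  x=-18.456: |R|=1.00551 >1
  x=-18.434: |R|=1.00525 >1
Stable set (-18.0000, 0).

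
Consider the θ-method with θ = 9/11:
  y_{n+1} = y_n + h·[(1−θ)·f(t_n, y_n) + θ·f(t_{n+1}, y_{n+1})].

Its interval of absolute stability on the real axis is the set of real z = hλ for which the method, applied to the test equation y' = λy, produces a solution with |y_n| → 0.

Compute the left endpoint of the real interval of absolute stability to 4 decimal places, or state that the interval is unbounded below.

Set f=λy, z=hλ:
  y_{n+1} = y_n + z·[2/11·y_n + 9/11·y_{n+1}] ⇒ (1 − 9/11z)y_{n+1} = (1 + 2/11z)y_n
  so R(z) = (1 + 2/11z)/(1 − 9/11z).

Solve |R(x)|<1 on ℝ⁻.
x=-1.55: |R|=0.3166
x=-2: |R|=0.2414
x=-10: |R|=0.0891
x=-100: |R|=0.2075
θ=9/11≥1/2 ⇒ |1+2/11x|<|1−9/11x| ∀x<0 ⇒ interval (−∞,0).

unbounded; (−∞, 0).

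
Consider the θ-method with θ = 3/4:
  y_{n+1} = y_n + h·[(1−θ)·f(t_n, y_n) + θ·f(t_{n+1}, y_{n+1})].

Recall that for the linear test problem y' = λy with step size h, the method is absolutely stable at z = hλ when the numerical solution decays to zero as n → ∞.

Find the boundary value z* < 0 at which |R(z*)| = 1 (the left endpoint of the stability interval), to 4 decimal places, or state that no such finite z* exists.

unbounded; (−∞, 0).

On y'=λy, z=hλ:
  y_{n+1} = y_n + z·[1/4·y_n + 3/4·y_{n+1}] ⇒ (1 − 3/4z)y_{n+1} = (1 + 1/4z)y_n
  so R(z) = (1 + 1/4z)/(1 − 3/4z).

Find x<0 with |R(x)|<1.
x=-1.64: |R|=0.2646
x=-2: |R|=0.2000
x=-10: |R|=0.1765
x=-100: |R|=0.3158
θ=3/4≥1/2 ⇒ |1+1/4x|<|1−3/4x| ∀x<0 ⇒ interval (−∞,0).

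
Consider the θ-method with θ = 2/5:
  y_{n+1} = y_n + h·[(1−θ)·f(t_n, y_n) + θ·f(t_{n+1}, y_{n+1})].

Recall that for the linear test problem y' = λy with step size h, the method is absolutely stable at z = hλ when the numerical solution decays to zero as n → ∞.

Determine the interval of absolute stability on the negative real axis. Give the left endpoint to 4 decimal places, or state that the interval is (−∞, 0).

z∈(-10.0000,0).

Set f=λy, z=hλ:
  y_{n+1} = y_n + z·[3/5·y_n + 2/5·y_{n+1}] ⇒ (1 − 2/5z)y_{n+1} = (1 + 3/5z)y_n
  R(z) = (1 + 3/5z)/(1 − 2/5z).

Boundary: |R(x)|=1, x<0.
x=-0.41: |R|=0.6478
R=−1: 1+3/5x = −1+2/5x ⇒ -1/5x=2 ⇒ x=2/(-1/5)=-10.0000
Confirm numerically:
  x=-7.031: |R|=0.84425 <1
  x=-6.089: |R|=0.77233 <1
  x=-5.902: |R|=0.75613 <1
  x=-5.195: |R|=0.68778 <1
  x=-10.165: |R|=1.00651 >1
  x=-10.139: |R|=1.00550 >1
Stable set (-10.0000, 0).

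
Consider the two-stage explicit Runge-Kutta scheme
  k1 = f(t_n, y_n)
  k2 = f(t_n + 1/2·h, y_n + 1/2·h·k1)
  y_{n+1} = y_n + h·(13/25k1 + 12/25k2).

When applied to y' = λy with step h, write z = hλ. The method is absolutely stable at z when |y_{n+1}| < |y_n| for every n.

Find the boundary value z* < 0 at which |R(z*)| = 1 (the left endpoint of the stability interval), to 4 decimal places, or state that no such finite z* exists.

z* = -4.1667.

With y'=λy (z=hλ):
  k1=λy_n ⇒ h·k1=z·y_n;  k2=λ(1+1/2z)y_n ⇒ h·k2=z(1+1/2z)y_n
  y_{n+1}/y_n = 1 + 13/25z + 12/25z(1+1/2z) = 1 + z + 6/25z²
  Hence R(z) = 1 + z + 6/25z².

Find x<0 with |R(x)|<1.
x=-0.7: |R|=0.4176
R=1: x+6/25x²=0 ⇒ x=−25/6=-4.1667; min R=1−1/(4·6/25)=-0.0417>−1
Confirm numerically:
  x=-3.345: |R|=0.34037 <1
  x=-3.145: |R|=0.22885 <1
  x=-2.019: |R|=0.04067 <1
  x=-4.337: |R|=1.17730 >1
  x=-4.289: |R|=1.12593 >1
Interval (-4.1667, 0).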